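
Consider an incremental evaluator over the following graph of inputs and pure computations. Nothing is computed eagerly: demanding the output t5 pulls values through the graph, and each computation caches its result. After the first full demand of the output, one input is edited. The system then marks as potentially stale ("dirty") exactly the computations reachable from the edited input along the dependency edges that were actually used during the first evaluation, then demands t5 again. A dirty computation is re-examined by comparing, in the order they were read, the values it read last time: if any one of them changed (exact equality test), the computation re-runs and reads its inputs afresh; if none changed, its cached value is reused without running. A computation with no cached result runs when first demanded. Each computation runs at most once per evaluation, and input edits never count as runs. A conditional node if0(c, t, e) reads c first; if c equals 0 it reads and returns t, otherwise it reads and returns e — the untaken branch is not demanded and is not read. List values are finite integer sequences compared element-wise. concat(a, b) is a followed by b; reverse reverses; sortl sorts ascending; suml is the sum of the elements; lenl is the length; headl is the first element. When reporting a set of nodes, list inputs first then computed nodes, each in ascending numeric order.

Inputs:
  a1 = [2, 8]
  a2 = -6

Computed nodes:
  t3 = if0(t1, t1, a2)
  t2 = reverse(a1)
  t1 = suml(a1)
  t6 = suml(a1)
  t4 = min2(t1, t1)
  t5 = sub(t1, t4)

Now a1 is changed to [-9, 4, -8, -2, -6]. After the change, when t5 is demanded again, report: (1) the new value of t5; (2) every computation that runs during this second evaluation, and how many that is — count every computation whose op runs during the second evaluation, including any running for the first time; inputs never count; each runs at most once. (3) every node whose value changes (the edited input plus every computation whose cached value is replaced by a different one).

t5 now evaluates to 0.
Run set: t1, t4, t5 (3 run).
Changed values: a1, t1, t4.

Initial pass — values computed on the first demand:
  t1 = suml([2, 8]) = 10
  t4 = min2(10, 10) = 10
  t5 = sub(10, 10) = 0

Second demand — change propagation:
  t1: re-runs because a1 [2, 8]->[-9, 4, -8, -2, -6]; new result -21.
  t4: re-runs because t1 10->-21; t1 10->-21; new result -21.
  t5: re-runs because t1 10->-21; t4 10->-21; new result 0 (unchanged).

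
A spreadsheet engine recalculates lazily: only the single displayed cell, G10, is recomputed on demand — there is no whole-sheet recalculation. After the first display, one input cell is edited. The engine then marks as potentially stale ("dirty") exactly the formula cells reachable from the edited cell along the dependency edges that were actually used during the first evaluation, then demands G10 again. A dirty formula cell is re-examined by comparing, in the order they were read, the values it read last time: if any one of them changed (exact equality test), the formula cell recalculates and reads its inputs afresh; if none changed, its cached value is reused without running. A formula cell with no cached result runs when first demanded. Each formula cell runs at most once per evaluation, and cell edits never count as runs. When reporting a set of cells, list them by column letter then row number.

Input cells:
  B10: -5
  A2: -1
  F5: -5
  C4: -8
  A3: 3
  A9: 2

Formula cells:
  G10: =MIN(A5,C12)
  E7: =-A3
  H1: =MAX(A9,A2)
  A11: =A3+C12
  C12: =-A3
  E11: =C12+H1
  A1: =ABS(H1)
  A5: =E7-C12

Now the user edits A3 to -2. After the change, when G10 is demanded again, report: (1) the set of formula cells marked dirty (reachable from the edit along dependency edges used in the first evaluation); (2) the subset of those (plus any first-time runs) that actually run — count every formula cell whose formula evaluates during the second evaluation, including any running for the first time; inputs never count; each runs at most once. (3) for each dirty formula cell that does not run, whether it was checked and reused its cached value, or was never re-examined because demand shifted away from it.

Marked dirty: A5, C12, E7, G10.
Formula cells that run: A5, C12, E7, G10 — 4 in total.
Every dirty formula cell ran.

First evaluation (everything demanded from the output):
  C12 = -(3) = -3
  E7 = -(3) = -3
  A5 = -3 - -3 = 0
  G10 = MIN(0, -3) = -3

Propagation after the edit:
  C12: runs — A3 3->-2; result 2.
  E7: runs — A3 3->-2; result 2.
  A5: runs — E7 -3->2; C12 -3->2; result 0 (same value as before).
  G10: runs — C12 -3->2; result 0.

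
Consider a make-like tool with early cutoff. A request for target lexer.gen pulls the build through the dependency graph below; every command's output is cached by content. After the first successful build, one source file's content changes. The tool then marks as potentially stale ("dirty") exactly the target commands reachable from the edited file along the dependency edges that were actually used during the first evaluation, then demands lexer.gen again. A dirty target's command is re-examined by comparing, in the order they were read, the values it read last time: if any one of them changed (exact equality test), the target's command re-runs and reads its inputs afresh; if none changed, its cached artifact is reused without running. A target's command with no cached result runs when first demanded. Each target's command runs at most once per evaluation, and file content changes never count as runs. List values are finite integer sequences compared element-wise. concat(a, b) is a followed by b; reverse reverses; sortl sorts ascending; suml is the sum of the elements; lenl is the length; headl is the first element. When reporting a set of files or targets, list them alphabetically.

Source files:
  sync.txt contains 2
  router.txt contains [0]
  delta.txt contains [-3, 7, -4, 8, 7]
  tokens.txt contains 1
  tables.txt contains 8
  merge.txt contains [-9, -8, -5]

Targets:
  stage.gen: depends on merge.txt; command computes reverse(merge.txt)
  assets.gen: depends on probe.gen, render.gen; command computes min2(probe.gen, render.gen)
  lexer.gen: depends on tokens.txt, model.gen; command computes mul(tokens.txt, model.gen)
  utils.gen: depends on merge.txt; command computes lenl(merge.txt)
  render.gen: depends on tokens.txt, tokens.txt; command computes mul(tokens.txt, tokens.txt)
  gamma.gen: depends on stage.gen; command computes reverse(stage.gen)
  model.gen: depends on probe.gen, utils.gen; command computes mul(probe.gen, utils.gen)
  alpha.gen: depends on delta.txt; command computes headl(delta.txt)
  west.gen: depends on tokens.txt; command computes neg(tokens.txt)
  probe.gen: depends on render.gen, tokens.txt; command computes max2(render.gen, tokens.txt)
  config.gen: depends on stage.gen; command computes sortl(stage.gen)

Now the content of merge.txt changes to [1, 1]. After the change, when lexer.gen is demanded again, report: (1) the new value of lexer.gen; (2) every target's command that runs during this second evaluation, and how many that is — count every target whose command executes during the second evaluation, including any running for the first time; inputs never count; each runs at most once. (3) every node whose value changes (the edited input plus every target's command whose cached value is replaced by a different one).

Demanding lexer.gen again yields 2.
3 target commands run: lexer.gen, model.gen, utils.gen.
The nodes whose values change: lexer.gen, merge.txt, model.gen, utils.gen.

First demand of the output computes:
  render.gen = mul(1, 1) = 1
  probe.gen = max2(1, 1) = 1
  utils.gen = lenl([-9, -8, -5]) = 3
  model.gen = mul(1, 3) = 3
  lexer.gen = mul(1, 3) = 3

After the edit, cleaning proceeds:
  utils.gen: a read changed (merge.txt [-9, -8, -5]->[1, 1]) — executes, giving 2.
  model.gen: a read changed (utils.gen 3->2) — executes, giving 2.
  lexer.gen: a read changed (model.gen 3->2) — executes, giving 2.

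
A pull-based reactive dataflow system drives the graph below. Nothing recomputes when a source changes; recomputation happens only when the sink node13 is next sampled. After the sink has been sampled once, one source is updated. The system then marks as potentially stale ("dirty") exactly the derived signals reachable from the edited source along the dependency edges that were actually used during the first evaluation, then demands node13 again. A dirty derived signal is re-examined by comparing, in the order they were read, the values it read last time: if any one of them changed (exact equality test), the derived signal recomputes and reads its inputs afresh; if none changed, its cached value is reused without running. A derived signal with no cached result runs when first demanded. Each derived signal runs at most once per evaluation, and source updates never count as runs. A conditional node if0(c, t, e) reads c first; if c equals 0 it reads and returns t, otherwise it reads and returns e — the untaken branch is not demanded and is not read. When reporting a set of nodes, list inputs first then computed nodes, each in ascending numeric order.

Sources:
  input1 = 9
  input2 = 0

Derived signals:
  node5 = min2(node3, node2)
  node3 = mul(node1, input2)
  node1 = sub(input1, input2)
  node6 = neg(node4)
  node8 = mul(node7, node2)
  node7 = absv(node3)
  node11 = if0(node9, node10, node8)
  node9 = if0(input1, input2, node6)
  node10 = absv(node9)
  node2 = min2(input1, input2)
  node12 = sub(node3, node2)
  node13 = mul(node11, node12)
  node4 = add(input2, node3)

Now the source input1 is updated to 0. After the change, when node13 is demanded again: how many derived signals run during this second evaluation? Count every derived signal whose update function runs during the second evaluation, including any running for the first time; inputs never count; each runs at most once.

First evaluation (everything demanded from the output):
  node1 = sub(9, 0) = 9
  node2 = min2(9, 0) = 0
  node3 = mul(9, 0) = 0
  node4 = add(0, 0) = 0
  node6 = neg(0) = 0
  node9 = if0(input1=9 -> else branch node6) = 0
  node10 = absv(0) = 0
  node11 = if0(node9=0 -> then branch node10) = 0
  node12 = sub(0, 0) = 0
  node13 = mul(0, 0) = 0

Propagation after the edit:
  node1: runs — input1 9->0; result 0.
  node2: runs — input1 9->0; result 0 (same value as before).
  node3: runs — node1 9->0; result 0 (same value as before).
  node4: marked dirty but never re-examined — demand shifted away from it.
  node6: marked dirty but never re-examined — demand shifted away from it.
  node9: runs — input1 9->0; result 0 (same value as before).
  node10: checked — values it read are unchanged (node9 unchanged); reused cached 0 without running.
  node11: checked — values it read are unchanged (node9 unchanged, node10 unchanged); reused cached 0 without running.
  node12: checked — values it read are unchanged (node3 unchanged, node2 unchanged); reused cached 0 without running.
  node13: checked — values it read are unchanged (node11 unchanged, node12 unchanged); reused cached 0 without running.

Key observation: a condition flipped, so demand moved to the other branch — node4, node6 are never re-examined.

Derived signals that run: node1, node2, node3, node9 — 4 in total.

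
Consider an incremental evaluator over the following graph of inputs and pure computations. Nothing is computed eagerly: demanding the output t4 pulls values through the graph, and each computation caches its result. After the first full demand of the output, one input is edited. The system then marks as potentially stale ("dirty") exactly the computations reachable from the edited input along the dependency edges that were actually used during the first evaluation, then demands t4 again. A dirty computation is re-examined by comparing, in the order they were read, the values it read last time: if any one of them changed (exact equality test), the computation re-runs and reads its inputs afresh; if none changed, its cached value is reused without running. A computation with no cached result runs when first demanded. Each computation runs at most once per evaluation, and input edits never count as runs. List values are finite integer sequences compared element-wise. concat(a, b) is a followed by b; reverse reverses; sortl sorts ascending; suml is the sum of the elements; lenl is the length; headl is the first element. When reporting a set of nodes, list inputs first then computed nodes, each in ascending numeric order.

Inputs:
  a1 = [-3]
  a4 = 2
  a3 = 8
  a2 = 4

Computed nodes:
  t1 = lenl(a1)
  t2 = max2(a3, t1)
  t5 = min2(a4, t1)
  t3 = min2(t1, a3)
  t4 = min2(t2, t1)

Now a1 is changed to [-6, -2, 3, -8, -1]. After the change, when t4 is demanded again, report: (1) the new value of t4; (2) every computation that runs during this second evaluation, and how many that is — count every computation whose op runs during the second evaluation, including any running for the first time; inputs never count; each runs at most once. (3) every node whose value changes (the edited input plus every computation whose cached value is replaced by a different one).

Initial pass — values computed on the first demand:
  t1 = lenl([-3]) = 1
  t2 = max2(8, 1) = 8
  t4 = min2(8, 1) = 1

Second demand — change propagation:
  t1: re-runs because a1 [-3]->[-6, -2, 3, -8, -1]; new result 5.
  t2: re-runs because t1 1->5; new result 8 (unchanged).
  t4: re-runs because t1 1->5; new result 5.

t4 now evaluates to 5.
Run set: t1, t2, t4 (3 run).
Changed values: a1, t1, t4.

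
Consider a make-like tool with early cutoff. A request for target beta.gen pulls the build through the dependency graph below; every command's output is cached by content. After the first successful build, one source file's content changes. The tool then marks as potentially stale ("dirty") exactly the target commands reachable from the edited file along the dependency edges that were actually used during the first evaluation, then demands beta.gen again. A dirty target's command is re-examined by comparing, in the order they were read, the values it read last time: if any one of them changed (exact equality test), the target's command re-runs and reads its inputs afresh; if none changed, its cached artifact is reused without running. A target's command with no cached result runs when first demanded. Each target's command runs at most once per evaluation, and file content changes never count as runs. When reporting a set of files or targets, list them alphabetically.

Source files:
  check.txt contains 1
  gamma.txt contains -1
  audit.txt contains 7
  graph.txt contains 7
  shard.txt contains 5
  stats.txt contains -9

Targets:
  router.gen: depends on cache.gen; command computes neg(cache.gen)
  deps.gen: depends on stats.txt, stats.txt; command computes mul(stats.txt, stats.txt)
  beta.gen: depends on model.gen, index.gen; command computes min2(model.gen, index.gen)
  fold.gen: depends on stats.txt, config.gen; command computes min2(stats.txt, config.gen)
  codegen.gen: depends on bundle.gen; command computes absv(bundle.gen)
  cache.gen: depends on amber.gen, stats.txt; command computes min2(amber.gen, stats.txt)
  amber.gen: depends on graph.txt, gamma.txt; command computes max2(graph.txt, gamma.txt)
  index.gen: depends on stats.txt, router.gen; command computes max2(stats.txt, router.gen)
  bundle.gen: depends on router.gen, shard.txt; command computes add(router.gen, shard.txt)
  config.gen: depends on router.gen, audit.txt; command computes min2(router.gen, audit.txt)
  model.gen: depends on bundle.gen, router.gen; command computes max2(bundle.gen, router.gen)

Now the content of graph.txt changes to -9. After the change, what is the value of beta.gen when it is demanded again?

Demanding beta.gen again yields 9.
Note the absorption at cache.gen: it re-runs yet its value is the same, leaving the output's value untouched.

First demand of the output computes:
  amber.gen = max2(7, -1) = 7
  cache.gen = min2(7, -9) = -9
  router.gen = neg(-9) = 9
  bundle.gen = add(9, 5) = 14
  index.gen = max2(-9, 9) = 9
  model.gen = max2(14, 9) = 14
  beta.gen = min2(14, 9) = 9

After the edit, cleaning proceeds:
  amber.gen: a read changed (graph.txt 7->-9) — executes, giving -1.
  cache.gen: a read changed (amber.gen 7->-1) — executes, giving -9 — identical to its old value.
  router.gen: dirty, but its reads are unchanged (cache.gen unchanged); cached 9 stands.
  bundle.gen: dirty, but its reads are unchanged (router.gen unchanged, shard.txt unchanged); cached 14 stands.
  index.gen: dirty, but its reads are unchanged (stats.txt unchanged, router.gen unchanged); cached 9 stands.
  model.gen: dirty, but its reads are unchanged (bundle.gen unchanged, router.gen unchanged); cached 14 stands.
  beta.gen: dirty, but its reads are unchanged (model.gen unchanged, index.gen unchanged); cached 9 stands.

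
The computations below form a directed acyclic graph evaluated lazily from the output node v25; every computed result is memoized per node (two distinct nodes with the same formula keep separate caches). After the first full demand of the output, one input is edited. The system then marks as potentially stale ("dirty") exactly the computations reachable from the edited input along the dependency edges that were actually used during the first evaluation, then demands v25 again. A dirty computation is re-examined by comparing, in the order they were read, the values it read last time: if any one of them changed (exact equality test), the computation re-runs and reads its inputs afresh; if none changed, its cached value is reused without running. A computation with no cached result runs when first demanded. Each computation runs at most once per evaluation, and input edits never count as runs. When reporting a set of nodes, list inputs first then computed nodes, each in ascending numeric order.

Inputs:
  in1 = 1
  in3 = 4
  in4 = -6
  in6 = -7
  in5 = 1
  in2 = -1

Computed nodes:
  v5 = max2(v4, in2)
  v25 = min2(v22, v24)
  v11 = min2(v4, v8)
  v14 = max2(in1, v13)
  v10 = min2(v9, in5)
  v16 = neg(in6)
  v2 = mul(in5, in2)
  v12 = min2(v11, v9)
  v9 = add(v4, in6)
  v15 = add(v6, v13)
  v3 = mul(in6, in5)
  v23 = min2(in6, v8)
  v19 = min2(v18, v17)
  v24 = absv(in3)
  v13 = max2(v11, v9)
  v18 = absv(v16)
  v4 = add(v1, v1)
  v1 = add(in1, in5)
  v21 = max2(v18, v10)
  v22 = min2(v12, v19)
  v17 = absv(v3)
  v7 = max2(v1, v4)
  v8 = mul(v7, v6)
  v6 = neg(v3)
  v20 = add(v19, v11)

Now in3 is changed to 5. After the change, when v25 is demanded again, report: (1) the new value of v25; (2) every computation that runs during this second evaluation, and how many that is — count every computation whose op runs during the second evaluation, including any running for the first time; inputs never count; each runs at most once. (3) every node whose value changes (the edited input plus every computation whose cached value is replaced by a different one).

Demanding v25 again yields -3.
2 computations run: v24, v25.
The nodes whose values change: in3, v24.

First demand of the output computes:
  v1 = add(1, 1) = 2
  v3 = mul(-7, 1) = -7
  v4 = add(2, 2) = 4
  v6 = neg(-7) = 7
  v7 = max2(2, 4) = 4
  v8 = mul(4, 7) = 28
  v9 = add(4, -7) = -3
  v11 = min2(4, 28) = 4
  v12 = min2(4, -3) = -3
  v16 = neg(-7) = 7
  v17 = absv(-7) = 7
  v18 = absv(7) = 7
  v19 = min2(7, 7) = 7
  v22 = min2(-3, 7) = -3
  v24 = absv(4) = 4
  v25 = min2(-3, 4) = -3

After the edit, cleaning proceeds:
  v24: a read changed (in3 4->5) — executes, giving 5.
  v25: a read changed (v24 4->5) — executes, giving -3 — identical to its old value.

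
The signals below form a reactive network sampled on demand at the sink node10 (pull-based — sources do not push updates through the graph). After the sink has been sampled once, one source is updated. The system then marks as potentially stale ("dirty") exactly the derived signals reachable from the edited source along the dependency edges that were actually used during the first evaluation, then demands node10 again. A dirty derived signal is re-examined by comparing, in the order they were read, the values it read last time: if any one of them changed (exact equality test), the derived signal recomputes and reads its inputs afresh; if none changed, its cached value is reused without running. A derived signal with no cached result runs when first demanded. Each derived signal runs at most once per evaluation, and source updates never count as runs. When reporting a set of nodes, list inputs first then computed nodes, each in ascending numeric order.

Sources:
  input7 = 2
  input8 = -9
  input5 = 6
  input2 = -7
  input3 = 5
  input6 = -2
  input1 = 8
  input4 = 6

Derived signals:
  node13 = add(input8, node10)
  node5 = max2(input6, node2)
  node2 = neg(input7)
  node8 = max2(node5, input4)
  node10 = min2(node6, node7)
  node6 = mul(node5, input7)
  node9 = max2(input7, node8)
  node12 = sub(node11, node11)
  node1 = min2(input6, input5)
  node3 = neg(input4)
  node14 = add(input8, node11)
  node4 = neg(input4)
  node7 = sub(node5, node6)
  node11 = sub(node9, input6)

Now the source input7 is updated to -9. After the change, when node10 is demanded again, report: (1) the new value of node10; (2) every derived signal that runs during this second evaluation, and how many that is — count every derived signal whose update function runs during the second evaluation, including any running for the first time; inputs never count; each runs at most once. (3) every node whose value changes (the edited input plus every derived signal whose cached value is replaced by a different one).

node10 now evaluates to -81.
Run set: node2, node5, node6, node7, node10 (5 run).
Changed values: input7, node2, node5, node6, node7, node10.

Initial pass — values computed on the first demand:
  node2 = neg(2) = -2
  node5 = max2(-2, -2) = -2
  node6 = mul(-2, 2) = -4
  node7 = sub(-2, -4) = 2
  node10 = min2(-4, 2) = -4

Second demand — change propagation:
  node2: re-runs because input7 2->-9; new result 9.
  node5: re-runs because node2 -2->9; new result 9.
  node6: re-runs because node5 -2->9; input7 2->-9; new result -81.
  node7: re-runs because node5 -2->9; node6 -4->-81; new result 90.
  node10: re-runs because node6 -4->-81; node7 2->90; new result -81.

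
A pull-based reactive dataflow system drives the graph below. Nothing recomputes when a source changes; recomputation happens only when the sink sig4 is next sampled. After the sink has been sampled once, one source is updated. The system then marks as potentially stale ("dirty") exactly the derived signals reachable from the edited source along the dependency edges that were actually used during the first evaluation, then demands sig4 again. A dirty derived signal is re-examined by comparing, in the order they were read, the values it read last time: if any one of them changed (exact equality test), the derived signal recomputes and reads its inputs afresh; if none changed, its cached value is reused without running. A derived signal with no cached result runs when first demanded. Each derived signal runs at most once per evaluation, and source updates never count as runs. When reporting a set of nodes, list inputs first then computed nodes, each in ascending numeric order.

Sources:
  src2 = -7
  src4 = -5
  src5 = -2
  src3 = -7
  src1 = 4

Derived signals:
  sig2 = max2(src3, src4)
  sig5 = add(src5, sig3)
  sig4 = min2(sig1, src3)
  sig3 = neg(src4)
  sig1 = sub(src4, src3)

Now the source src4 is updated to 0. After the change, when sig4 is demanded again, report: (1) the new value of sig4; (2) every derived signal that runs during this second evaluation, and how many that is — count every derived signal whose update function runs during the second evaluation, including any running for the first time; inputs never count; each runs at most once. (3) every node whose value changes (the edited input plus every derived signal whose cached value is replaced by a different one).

First evaluation (everything demanded from the output):
  sig1 = sub(-5, -7) = 2
  sig4 = min2(2, -7) = -7

Propagation after the edit:
  sig1: runs — src4 -5->0; result 7.
  sig4: runs — sig1 2->7; result -7 (same value as before).

New value of sig4: -7.
Derived signals that run: sig1, sig4 — 2 in total.
Values that change: src4, sig1.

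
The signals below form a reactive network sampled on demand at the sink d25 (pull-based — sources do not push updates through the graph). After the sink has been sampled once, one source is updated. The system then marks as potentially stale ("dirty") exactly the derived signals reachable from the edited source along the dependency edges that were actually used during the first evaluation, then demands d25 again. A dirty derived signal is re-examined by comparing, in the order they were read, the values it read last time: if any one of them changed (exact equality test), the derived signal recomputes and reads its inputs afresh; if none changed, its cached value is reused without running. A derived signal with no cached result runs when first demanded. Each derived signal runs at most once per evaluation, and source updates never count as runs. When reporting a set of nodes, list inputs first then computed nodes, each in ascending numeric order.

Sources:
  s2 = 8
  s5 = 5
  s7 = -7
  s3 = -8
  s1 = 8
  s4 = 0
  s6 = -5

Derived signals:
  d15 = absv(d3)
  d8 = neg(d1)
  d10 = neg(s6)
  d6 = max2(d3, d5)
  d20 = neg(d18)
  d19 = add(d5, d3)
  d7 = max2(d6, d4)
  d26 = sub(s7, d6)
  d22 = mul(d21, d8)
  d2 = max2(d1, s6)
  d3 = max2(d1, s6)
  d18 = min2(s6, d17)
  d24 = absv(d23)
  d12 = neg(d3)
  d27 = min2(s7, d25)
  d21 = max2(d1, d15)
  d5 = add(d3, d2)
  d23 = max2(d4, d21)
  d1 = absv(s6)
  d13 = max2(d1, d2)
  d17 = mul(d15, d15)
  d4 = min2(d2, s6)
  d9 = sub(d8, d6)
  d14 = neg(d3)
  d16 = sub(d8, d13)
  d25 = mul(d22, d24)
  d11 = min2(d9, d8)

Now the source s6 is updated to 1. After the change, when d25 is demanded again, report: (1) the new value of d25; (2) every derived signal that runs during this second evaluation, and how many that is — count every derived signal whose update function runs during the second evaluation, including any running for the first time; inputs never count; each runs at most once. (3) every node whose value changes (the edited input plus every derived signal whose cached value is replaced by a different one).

Initial pass — values computed on the first demand:
  d1 = absv(-5) = 5
  d2 = max2(5, -5) = 5
  d3 = max2(5, -5) = 5
  d4 = min2(5, -5) = -5
  d8 = neg(5) = -5
  d15 = absv(5) = 5
  d21 = max2(5, 5) = 5
  d22 = mul(5, -5) = -25
  d23 = max2(-5, 5) = 5
  d24 = absv(5) = 5
  d25 = mul(-25, 5) = -125

Second demand — change propagation:
  d1: re-runs because s6 -5->1; new result 1.
  d2: re-runs because d1 5->1; s6 -5->1; new result 1.
  d3: re-runs because d1 5->1; s6 -5->1; new result 1.
  d4: re-runs because d2 5->1; s6 -5->1; new result 1.
  d8: re-runs because d1 5->1; new result -1.
  d15: re-runs because d3 5->1; new result 1.
  d21: re-runs because d1 5->1; d15 5->1; new result 1.
  d22: re-runs because d21 5->1; d8 -5->-1; new result -1.
  d23: re-runs because d4 -5->1; d21 5->1; new result 1.
  d24: re-runs because d23 5->1; new result 1.
  d25: re-runs because d22 -25->-1; d24 5->1; new result -1.

d25 now evaluates to -1.
Run set: d1, d2, d3, d4, d8, d15, d21, d22, d23, d24, d25 (11 run).
Changed values: s6, d1, d2, d3, d4, d8, d15, d21, d22, d23, d24, d25.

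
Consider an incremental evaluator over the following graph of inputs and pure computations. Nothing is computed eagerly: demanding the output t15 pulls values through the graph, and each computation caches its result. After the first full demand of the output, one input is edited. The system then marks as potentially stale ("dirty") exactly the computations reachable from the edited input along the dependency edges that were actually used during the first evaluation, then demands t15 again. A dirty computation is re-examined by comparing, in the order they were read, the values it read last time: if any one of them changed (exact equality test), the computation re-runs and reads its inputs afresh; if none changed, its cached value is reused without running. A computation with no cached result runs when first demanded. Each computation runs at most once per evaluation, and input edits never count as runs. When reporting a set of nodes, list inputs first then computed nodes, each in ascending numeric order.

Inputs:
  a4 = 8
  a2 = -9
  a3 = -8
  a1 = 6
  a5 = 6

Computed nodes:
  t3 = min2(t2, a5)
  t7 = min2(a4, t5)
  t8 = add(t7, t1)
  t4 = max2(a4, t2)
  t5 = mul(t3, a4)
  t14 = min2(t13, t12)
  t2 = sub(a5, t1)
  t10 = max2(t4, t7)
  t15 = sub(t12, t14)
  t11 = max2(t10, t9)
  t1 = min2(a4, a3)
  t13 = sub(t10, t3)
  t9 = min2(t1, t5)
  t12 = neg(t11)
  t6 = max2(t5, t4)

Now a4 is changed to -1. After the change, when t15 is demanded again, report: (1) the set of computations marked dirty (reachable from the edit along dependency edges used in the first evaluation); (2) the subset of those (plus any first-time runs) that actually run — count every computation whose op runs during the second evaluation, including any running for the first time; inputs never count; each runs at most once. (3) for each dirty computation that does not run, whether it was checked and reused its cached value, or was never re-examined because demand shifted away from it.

Dirty set: t1, t2, t3, t4, t5, t7, t9, t10, t11, t12, t13, t14, t15.
Run set: t1, t4, t5, t7, t9, t10 (6 run).
Re-examined without running (cache reused): t2, t3, t11, t12, t13, t14, t15.
The important point: at t2 every value read last time is unchanged, so the dirty flag clears without a run.

Initial pass — values computed on the first demand:
  t1 = min2(8, -8) = -8
  t2 = sub(6, -8) = 14
  t3 = min2(14, 6) = 6
  t4 = max2(8, 14) = 14
  t5 = mul(6, 8) = 48
  t7 = min2(8, 48) = 8
  t9 = min2(-8, 48) = -8
  t10 = max2(14, 8) = 14
  t11 = max2(14, -8) = 14
  t12 = neg(14) = -14
  t13 = sub(14, 6) = 8
  t14 = min2(8, -14) = -14
  t15 = sub(-14, -14) = 0

Second demand — change propagation:
  t1: re-runs because a4 8->-1; new result -8 (unchanged).
  t2: re-examined; everything it read last time is the same (a5 unchanged, t1 unchanged) — cache 14 kept, no run.
  t3: re-examined; everything it read last time is the same (t2 unchanged, a5 unchanged) — cache 6 kept, no run.
  t4: re-runs because a4 8->-1; new result 14 (unchanged).
  t5: re-runs because a4 8->-1; new result -6.
  t7: re-runs because a4 8->-1; t5 48->-6; new result -6.
  t9: re-runs because t5 48->-6; new result -8 (unchanged).
  t10: re-runs because t7 8->-6; new result 14 (unchanged).
  t11: re-examined; everything it read last time is the same (t10 unchanged, t9 unchanged) — cache 14 kept, no run.
  t12: re-examined; everything it read last time is the same (t11 unchanged) — cache -14 kept, no run.
  t13: re-examined; everything it read last time is the same (t10 unchanged, t3 unchanged) — cache 8 kept, no run.
  t14: re-examined; everything it read last time is the same (t13 unchanged, t12 unchanged) — cache -14 kept, no run.
  t15: re-examined; everything it read last time is the same (t12 unchanged, t14 unchanged) — cache 0 kept, no run.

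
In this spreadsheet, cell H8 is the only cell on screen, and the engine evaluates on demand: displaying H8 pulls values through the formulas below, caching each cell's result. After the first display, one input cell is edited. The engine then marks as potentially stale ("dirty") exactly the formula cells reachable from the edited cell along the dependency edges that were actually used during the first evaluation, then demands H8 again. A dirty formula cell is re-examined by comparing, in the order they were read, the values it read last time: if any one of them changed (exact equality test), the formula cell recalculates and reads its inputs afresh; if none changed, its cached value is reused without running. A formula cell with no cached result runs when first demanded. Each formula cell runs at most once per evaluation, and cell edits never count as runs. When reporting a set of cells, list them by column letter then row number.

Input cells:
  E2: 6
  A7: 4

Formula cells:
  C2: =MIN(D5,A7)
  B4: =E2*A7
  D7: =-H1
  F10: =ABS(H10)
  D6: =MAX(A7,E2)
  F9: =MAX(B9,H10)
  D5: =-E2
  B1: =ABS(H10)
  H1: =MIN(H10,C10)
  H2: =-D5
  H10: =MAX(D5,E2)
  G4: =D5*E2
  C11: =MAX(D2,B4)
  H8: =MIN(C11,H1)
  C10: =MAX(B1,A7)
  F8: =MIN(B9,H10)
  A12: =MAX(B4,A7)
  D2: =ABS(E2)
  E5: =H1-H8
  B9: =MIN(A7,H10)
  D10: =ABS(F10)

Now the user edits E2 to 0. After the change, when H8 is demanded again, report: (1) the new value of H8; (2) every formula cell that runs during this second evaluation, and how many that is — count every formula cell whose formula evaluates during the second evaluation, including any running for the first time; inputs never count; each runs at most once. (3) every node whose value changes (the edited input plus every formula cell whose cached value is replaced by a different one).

H8 now evaluates to 0.
Run set: B1, B4, C10, C11, D2, D5, H1, H8, H10 (9 run).
Changed values: B1, B4, C10, C11, D2, D5, E2, H1, H8, H10.

Initial pass — values computed on the first demand:
  B4 = 6 * 4 = 24
  D2 = ABS(6) = 6
  C11 = MAX(6, 24) = 24
  D5 = -(6) = -6
  H10 = MAX(-6, 6) = 6
  B1 = ABS(6) = 6
  C10 = MAX(6, 4) = 6
  H1 = MIN(6, 6) = 6
  H8 = MIN(24, 6) = 6

Second demand — change propagation:
  B4: re-runs because E2 6->0; new result 0.
  D2: re-runs because E2 6->0; new result 0.
  C11: re-runs because D2 6->0; B4 24->0; new result 0.
  D5: re-runs because E2 6->0; new result 0.
  H10: re-runs because D5 -6->0; E2 6->0; new result 0.
  B1: re-runs because H10 6->0; new result 0.
  C10: re-runs because B1 6->0; new result 4.
  H1: re-runs because H10 6->0; C10 6->4; new result 0.
  H8: re-runs because C11 24->0; H1 6->0; new result 0.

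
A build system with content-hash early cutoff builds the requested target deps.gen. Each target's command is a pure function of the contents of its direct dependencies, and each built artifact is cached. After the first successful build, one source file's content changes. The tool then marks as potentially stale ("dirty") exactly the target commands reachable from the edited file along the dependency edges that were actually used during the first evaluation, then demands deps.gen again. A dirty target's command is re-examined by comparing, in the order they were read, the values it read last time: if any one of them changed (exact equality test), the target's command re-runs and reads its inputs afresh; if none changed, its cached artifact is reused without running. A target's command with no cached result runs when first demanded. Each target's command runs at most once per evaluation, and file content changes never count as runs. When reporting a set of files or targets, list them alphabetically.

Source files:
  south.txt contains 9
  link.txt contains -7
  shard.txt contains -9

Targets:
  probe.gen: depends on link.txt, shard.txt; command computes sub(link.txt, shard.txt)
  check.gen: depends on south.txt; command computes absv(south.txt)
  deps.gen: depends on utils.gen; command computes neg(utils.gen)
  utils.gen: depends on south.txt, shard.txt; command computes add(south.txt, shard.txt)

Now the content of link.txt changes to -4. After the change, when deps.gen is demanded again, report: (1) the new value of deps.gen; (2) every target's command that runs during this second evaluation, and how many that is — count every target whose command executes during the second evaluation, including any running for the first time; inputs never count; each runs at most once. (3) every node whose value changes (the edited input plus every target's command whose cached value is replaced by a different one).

First evaluation (everything demanded from the output):
  utils.gen = add(9, -9) = 0
  deps.gen = neg(0) = 0

Propagation after the edit:
  link.txt feeds no computation that the output demands — nothing is marked dirty and nothing runs.

Key observation: link.txt is never demanded by the output, so the edit triggers no recomputation at all.

New value of deps.gen: 0.
Target commands that run: none — 0 in total.
Values that change: link.txt.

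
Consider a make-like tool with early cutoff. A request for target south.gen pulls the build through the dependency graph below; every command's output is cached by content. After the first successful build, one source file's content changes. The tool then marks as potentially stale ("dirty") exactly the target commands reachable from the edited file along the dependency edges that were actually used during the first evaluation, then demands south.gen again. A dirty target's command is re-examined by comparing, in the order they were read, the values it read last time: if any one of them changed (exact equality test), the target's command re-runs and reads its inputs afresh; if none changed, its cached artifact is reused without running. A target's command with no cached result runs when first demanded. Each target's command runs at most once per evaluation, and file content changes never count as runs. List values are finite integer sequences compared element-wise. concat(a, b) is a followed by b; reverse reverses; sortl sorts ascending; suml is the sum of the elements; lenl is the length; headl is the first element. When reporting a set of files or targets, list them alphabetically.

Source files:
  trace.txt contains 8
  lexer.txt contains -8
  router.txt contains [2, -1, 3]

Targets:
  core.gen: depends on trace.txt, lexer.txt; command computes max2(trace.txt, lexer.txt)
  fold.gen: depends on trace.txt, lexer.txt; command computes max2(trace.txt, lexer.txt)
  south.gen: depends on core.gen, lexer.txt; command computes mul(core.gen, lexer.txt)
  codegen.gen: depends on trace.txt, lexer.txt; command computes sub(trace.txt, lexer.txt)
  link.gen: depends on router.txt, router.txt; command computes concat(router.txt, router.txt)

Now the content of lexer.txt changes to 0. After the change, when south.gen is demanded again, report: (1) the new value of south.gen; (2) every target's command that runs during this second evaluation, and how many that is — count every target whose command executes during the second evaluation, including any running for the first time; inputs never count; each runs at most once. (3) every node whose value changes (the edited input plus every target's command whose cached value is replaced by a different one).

First demand of the output computes:
  core.gen = max2(8, -8) = 8
  south.gen = mul(8, -8) = -64

After the edit, cleaning proceeds:
  core.gen: a read changed (lexer.txt -8->0) — executes, giving 8 — identical to its old value.
  south.gen: a read changed (lexer.txt -8->0) — executes, giving 0.

Demanding south.gen again yields 0.
2 target commands run: core.gen, south.gen.
The nodes whose values change: lexer.txt, south.gen.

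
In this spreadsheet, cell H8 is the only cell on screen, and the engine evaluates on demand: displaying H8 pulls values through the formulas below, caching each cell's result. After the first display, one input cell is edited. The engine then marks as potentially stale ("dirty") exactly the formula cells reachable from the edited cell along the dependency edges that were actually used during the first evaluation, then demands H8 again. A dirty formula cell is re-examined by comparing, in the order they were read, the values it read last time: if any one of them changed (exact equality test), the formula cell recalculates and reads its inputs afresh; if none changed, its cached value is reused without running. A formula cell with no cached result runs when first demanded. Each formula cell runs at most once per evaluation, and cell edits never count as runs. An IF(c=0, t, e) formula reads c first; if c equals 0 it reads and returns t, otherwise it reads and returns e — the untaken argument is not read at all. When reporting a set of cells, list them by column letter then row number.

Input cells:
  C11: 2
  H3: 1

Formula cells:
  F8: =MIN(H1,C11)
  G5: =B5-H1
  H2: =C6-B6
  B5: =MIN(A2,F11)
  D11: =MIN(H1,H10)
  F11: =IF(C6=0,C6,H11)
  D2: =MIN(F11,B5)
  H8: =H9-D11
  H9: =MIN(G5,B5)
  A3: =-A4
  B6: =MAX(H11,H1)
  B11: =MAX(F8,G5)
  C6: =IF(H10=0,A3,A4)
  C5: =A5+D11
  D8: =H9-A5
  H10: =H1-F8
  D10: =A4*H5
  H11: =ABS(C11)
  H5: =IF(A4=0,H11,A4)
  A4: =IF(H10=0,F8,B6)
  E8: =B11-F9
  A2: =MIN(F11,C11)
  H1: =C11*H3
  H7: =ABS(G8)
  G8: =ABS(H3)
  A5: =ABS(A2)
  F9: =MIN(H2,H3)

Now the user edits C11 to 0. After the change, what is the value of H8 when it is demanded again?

H8 now evaluates to 0.
The important point: the flipped condition redirects demand; H11 is left stale, never re-checked.

Initial pass — values computed on the first demand:
  H1 = 2 * 1 = 2
  F8 = MIN(2, 2) = 2
  H10 = 2 - 2 = 0
  A4 = IF(H10=0: H10=0 -> then branch F8) = 2
  A3 = -(2) = -2
  C6 = IF(H10=0: H10=0 -> then branch A3) = -2
  D11 = MIN(2, 0) = 0
  H11 = ABS(2) = 2
  F11 = IF(C6=0: C6=-2 -> else branch H11) = 2
  A2 = MIN(2, 2) = 2
  B5 = MIN(2, 2) = 2
  G5 = 2 - 2 = 0
  H9 = MIN(0, 2) = 0
  H8 = 0 - 0 = 0

Second demand — change propagation:
  H1: re-runs because C11 2->0; new result 0.
  F8: re-runs because H1 2->0; C11 2->0; new result 0.
  H10: re-runs because H1 2->0; F8 2->0; new result 0 (unchanged).
  A4: re-runs because F8 2->0; new result 0.
  A3: re-runs because A4 2->0; new result 0.
  C6: re-runs because A3 -2->0; new result 0.
  D11: re-runs because H1 2->0; new result 0 (unchanged).
  H11: dirty yet unreached — the second evaluation never asks for it.
  F11: re-runs because C6 -2->0; new result 0.
  A2: re-runs because F11 2->0; C11 2->0; new result 0.
  B5: re-runs because A2 2->0; F11 2->0; new result 0.
  G5: re-runs because B5 2->0; H1 2->0; new result 0 (unchanged).
  H9: re-runs because B5 2->0; new result 0 (unchanged).
  H8: re-examined; everything it read last time is the same (H9 unchanged, D11 unchanged) — cache 0 kept, no run.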